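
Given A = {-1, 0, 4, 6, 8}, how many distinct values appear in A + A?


A + A = {a + a' : a, a' ∈ A}; |A| = 5.
General bounds: 2|A| - 1 ≤ |A + A| ≤ |A|(|A|+1)/2, i.e. 9 ≤ |A + A| ≤ 15.
Lower bound 2|A|-1 is attained iff A is an arithmetic progression.
Enumerate sums a + a' for a ≤ a' (symmetric, so this suffices):
a = -1: -1+-1=-2, -1+0=-1, -1+4=3, -1+6=5, -1+8=7
a = 0: 0+0=0, 0+4=4, 0+6=6, 0+8=8
a = 4: 4+4=8, 4+6=10, 4+8=12
a = 6: 6+6=12, 6+8=14
a = 8: 8+8=16
Distinct sums: {-2, -1, 0, 3, 4, 5, 6, 7, 8, 10, 12, 14, 16}
|A + A| = 13

|A + A| = 13


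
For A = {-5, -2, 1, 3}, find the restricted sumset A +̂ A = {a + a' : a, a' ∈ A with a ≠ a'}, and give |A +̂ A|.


Restricted sumset: A +̂ A = {a + a' : a ∈ A, a' ∈ A, a ≠ a'}.
Equivalently, take A + A and drop any sum 2a that is achievable ONLY as a + a for a ∈ A (i.e. sums representable only with equal summands).
Enumerate pairs (a, a') with a < a' (symmetric, so each unordered pair gives one sum; this covers all a ≠ a'):
  -5 + -2 = -7
  -5 + 1 = -4
  -5 + 3 = -2
  -2 + 1 = -1
  -2 + 3 = 1
  1 + 3 = 4
Collected distinct sums: {-7, -4, -2, -1, 1, 4}
|A +̂ A| = 6
(Reference bound: |A +̂ A| ≥ 2|A| - 3 for |A| ≥ 2, with |A| = 4 giving ≥ 5.)

|A +̂ A| = 6


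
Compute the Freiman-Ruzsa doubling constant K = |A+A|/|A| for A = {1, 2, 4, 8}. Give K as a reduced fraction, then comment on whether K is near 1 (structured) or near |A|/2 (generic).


|A| = 4.
Compute A + A by enumerating all 16 pairs.
A + A = {2, 3, 4, 5, 6, 8, 9, 10, 12, 16}, so |A + A| = 10.
K = |A + A| / |A| = 10/4 = 5/2 ≈ 2.5000.
Reference: AP of size 4 gives K = 7/4 ≈ 1.7500; a fully generic set of size 4 gives K ≈ 2.5000.

|A| = 4, |A + A| = 10, K = 10/4 = 5/2.


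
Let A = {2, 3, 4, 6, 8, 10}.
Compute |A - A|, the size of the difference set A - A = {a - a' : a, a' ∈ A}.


A - A = {a - a' : a, a' ∈ A}; |A| = 6.
Bounds: 2|A|-1 ≤ |A - A| ≤ |A|² - |A| + 1, i.e. 11 ≤ |A - A| ≤ 31.
Note: 0 ∈ A - A always (from a - a). The set is symmetric: if d ∈ A - A then -d ∈ A - A.
Enumerate nonzero differences d = a - a' with a > a' (then include -d):
Positive differences: {1, 2, 3, 4, 5, 6, 7, 8}
Full difference set: {0} ∪ (positive diffs) ∪ (negative diffs).
|A - A| = 1 + 2·8 = 17 (matches direct enumeration: 17).

|A - A| = 17


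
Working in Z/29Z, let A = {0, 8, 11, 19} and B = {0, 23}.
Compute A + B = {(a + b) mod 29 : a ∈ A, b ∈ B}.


Work in Z/29Z: reduce every sum a + b modulo 29.
Enumerate all 8 pairs:
a = 0: 0+0=0, 0+23=23
a = 8: 8+0=8, 8+23=2
a = 11: 11+0=11, 11+23=5
a = 19: 19+0=19, 19+23=13
Distinct residues collected: {0, 2, 5, 8, 11, 13, 19, 23}
|A + B| = 8 (out of 29 total residues).

A + B = {0, 2, 5, 8, 11, 13, 19, 23}


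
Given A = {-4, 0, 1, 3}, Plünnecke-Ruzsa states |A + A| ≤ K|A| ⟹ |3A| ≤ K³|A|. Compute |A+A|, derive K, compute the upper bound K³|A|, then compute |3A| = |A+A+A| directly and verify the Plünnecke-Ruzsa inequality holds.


|A| = 4.
Step 1: Compute A + A by enumerating all 16 pairs.
A + A = {-8, -4, -3, -1, 0, 1, 2, 3, 4, 6}, so |A + A| = 10.
Step 2: Doubling constant K = |A + A|/|A| = 10/4 = 10/4 ≈ 2.5000.
Step 3: Plünnecke-Ruzsa gives |3A| ≤ K³·|A| = (2.5000)³ · 4 ≈ 62.5000.
Step 4: Compute 3A = A + A + A directly by enumerating all triples (a,b,c) ∈ A³; |3A| = 17.
Step 5: Check 17 ≤ 62.5000? Yes ✓.

K = 10/4, Plünnecke-Ruzsa bound K³|A| ≈ 62.5000, |3A| = 17, inequality holds.


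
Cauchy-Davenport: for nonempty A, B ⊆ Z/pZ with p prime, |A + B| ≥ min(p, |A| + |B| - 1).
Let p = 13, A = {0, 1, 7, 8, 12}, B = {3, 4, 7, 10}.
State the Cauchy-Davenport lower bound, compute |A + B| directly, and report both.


Cauchy-Davenport: |A + B| ≥ min(p, |A| + |B| - 1) for A, B nonempty in Z/pZ.
|A| = 5, |B| = 4, p = 13.
CD lower bound = min(13, 5 + 4 - 1) = min(13, 8) = 8.
Compute A + B mod 13 directly:
a = 0: 0+3=3, 0+4=4, 0+7=7, 0+10=10
a = 1: 1+3=4, 1+4=5, 1+7=8, 1+10=11
a = 7: 7+3=10, 7+4=11, 7+7=1, 7+10=4
a = 8: 8+3=11, 8+4=12, 8+7=2, 8+10=5
a = 12: 12+3=2, 12+4=3, 12+7=6, 12+10=9
A + B = {1, 2, 3, 4, 5, 6, 7, 8, 9, 10, 11, 12}, so |A + B| = 12.
Verify: 12 ≥ 8? Yes ✓.

CD lower bound = 8, actual |A + B| = 12.


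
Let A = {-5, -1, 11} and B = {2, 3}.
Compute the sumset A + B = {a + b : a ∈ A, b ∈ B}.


A + B = {a + b : a ∈ A, b ∈ B}.
Enumerate all |A|·|B| = 3·2 = 6 pairs (a, b) and collect distinct sums.
a = -5: -5+2=-3, -5+3=-2
a = -1: -1+2=1, -1+3=2
a = 11: 11+2=13, 11+3=14
Collecting distinct sums: A + B = {-3, -2, 1, 2, 13, 14}
|A + B| = 6

A + B = {-3, -2, 1, 2, 13, 14}


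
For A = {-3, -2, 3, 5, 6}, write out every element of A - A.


A - A = {a - a' : a, a' ∈ A}.
Compute a - a' for each ordered pair (a, a'):
a = -3: -3--3=0, -3--2=-1, -3-3=-6, -3-5=-8, -3-6=-9
a = -2: -2--3=1, -2--2=0, -2-3=-5, -2-5=-7, -2-6=-8
a = 3: 3--3=6, 3--2=5, 3-3=0, 3-5=-2, 3-6=-3
a = 5: 5--3=8, 5--2=7, 5-3=2, 5-5=0, 5-6=-1
a = 6: 6--3=9, 6--2=8, 6-3=3, 6-5=1, 6-6=0
Collecting distinct values (and noting 0 appears from a-a):
A - A = {-9, -8, -7, -6, -5, -3, -2, -1, 0, 1, 2, 3, 5, 6, 7, 8, 9}
|A - A| = 17

A - A = {-9, -8, -7, -6, -5, -3, -2, -1, 0, 1, 2, 3, 5, 6, 7, 8, 9}


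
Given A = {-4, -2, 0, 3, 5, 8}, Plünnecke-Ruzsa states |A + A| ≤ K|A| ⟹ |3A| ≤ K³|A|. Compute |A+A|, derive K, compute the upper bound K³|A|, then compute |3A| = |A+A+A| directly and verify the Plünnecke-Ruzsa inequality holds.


|A| = 6.
Step 1: Compute A + A by enumerating all 36 pairs.
A + A = {-8, -6, -4, -2, -1, 0, 1, 3, 4, 5, 6, 8, 10, 11, 13, 16}, so |A + A| = 16.
Step 2: Doubling constant K = |A + A|/|A| = 16/6 = 16/6 ≈ 2.6667.
Step 3: Plünnecke-Ruzsa gives |3A| ≤ K³·|A| = (2.6667)³ · 6 ≈ 113.7778.
Step 4: Compute 3A = A + A + A directly by enumerating all triples (a,b,c) ∈ A³; |3A| = 30.
Step 5: Check 30 ≤ 113.7778? Yes ✓.

K = 16/6, Plünnecke-Ruzsa bound K³|A| ≈ 113.7778, |3A| = 30, inequality holds.


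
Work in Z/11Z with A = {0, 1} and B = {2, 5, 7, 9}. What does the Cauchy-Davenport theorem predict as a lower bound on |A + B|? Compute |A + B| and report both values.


Cauchy-Davenport: |A + B| ≥ min(p, |A| + |B| - 1) for A, B nonempty in Z/pZ.
|A| = 2, |B| = 4, p = 11.
CD lower bound = min(11, 2 + 4 - 1) = min(11, 5) = 5.
Compute A + B mod 11 directly:
a = 0: 0+2=2, 0+5=5, 0+7=7, 0+9=9
a = 1: 1+2=3, 1+5=6, 1+7=8, 1+9=10
A + B = {2, 3, 5, 6, 7, 8, 9, 10}, so |A + B| = 8.
Verify: 8 ≥ 5? Yes ✓.

CD lower bound = 5, actual |A + B| = 8.


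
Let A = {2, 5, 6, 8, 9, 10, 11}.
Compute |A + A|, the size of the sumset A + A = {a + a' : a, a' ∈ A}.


A + A = {a + a' : a, a' ∈ A}; |A| = 7.
General bounds: 2|A| - 1 ≤ |A + A| ≤ |A|(|A|+1)/2, i.e. 13 ≤ |A + A| ≤ 28.
Lower bound 2|A|-1 is attained iff A is an arithmetic progression.
Enumerate sums a + a' for a ≤ a' (symmetric, so this suffices):
a = 2: 2+2=4, 2+5=7, 2+6=8, 2+8=10, 2+9=11, 2+10=12, 2+11=13
a = 5: 5+5=10, 5+6=11, 5+8=13, 5+9=14, 5+10=15, 5+11=16
a = 6: 6+6=12, 6+8=14, 6+9=15, 6+10=16, 6+11=17
a = 8: 8+8=16, 8+9=17, 8+10=18, 8+11=19
a = 9: 9+9=18, 9+10=19, 9+11=20
a = 10: 10+10=20, 10+11=21
a = 11: 11+11=22
Distinct sums: {4, 7, 8, 10, 11, 12, 13, 14, 15, 16, 17, 18, 19, 20, 21, 22}
|A + A| = 16

|A + A| = 16


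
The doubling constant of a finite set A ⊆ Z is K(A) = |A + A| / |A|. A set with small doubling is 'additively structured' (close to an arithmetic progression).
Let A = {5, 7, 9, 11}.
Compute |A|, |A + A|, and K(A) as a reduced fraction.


|A| = 4.
Compute A + A by enumerating all 16 pairs.
A + A = {10, 12, 14, 16, 18, 20, 22}, so |A + A| = 7.
K = |A + A| / |A| = 7/4 (already in lowest terms) ≈ 1.7500.
Reference: AP of size 4 gives K = 7/4 ≈ 1.7500; a fully generic set of size 4 gives K ≈ 2.5000.

|A| = 4, |A + A| = 7, K = 7/4.


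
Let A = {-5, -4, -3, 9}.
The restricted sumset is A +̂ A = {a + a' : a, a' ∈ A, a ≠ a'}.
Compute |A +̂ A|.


Restricted sumset: A +̂ A = {a + a' : a ∈ A, a' ∈ A, a ≠ a'}.
Equivalently, take A + A and drop any sum 2a that is achievable ONLY as a + a for a ∈ A (i.e. sums representable only with equal summands).
Enumerate pairs (a, a') with a < a' (symmetric, so each unordered pair gives one sum; this covers all a ≠ a'):
  -5 + -4 = -9
  -5 + -3 = -8
  -5 + 9 = 4
  -4 + -3 = -7
  -4 + 9 = 5
  -3 + 9 = 6
Collected distinct sums: {-9, -8, -7, 4, 5, 6}
|A +̂ A| = 6
(Reference bound: |A +̂ A| ≥ 2|A| - 3 for |A| ≥ 2, with |A| = 4 giving ≥ 5.)

|A +̂ A| = 6


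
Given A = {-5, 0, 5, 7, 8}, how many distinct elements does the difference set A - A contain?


A - A = {a - a' : a, a' ∈ A}; |A| = 5.
Bounds: 2|A|-1 ≤ |A - A| ≤ |A|² - |A| + 1, i.e. 9 ≤ |A - A| ≤ 21.
Note: 0 ∈ A - A always (from a - a). The set is symmetric: if d ∈ A - A then -d ∈ A - A.
Enumerate nonzero differences d = a - a' with a > a' (then include -d):
Positive differences: {1, 2, 3, 5, 7, 8, 10, 12, 13}
Full difference set: {0} ∪ (positive diffs) ∪ (negative diffs).
|A - A| = 1 + 2·9 = 19 (matches direct enumeration: 19).

|A - A| = 19


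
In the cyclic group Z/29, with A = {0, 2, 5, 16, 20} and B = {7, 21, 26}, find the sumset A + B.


Work in Z/29Z: reduce every sum a + b modulo 29.
Enumerate all 15 pairs:
a = 0: 0+7=7, 0+21=21, 0+26=26
a = 2: 2+7=9, 2+21=23, 2+26=28
a = 5: 5+7=12, 5+21=26, 5+26=2
a = 16: 16+7=23, 16+21=8, 16+26=13
a = 20: 20+7=27, 20+21=12, 20+26=17
Distinct residues collected: {2, 7, 8, 9, 12, 13, 17, 21, 23, 26, 27, 28}
|A + B| = 12 (out of 29 total residues).

A + B = {2, 7, 8, 9, 12, 13, 17, 21, 23, 26, 27, 28}


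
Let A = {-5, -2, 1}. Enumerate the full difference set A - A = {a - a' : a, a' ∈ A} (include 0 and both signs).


A - A = {a - a' : a, a' ∈ A}.
Compute a - a' for each ordered pair (a, a'):
a = -5: -5--5=0, -5--2=-3, -5-1=-6
a = -2: -2--5=3, -2--2=0, -2-1=-3
a = 1: 1--5=6, 1--2=3, 1-1=0
Collecting distinct values (and noting 0 appears from a-a):
A - A = {-6, -3, 0, 3, 6}
|A - A| = 5

A - A = {-6, -3, 0, 3, 6}


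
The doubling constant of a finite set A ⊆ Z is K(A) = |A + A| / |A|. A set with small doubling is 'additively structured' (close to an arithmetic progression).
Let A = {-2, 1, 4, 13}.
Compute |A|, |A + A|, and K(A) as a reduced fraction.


|A| = 4.
Compute A + A by enumerating all 16 pairs.
A + A = {-4, -1, 2, 5, 8, 11, 14, 17, 26}, so |A + A| = 9.
K = |A + A| / |A| = 9/4 (already in lowest terms) ≈ 2.2500.
Reference: AP of size 4 gives K = 7/4 ≈ 1.7500; a fully generic set of size 4 gives K ≈ 2.5000.

|A| = 4, |A + A| = 9, K = 9/4.


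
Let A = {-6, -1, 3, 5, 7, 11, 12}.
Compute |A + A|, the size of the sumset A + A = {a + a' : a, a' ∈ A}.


A + A = {a + a' : a, a' ∈ A}; |A| = 7.
General bounds: 2|A| - 1 ≤ |A + A| ≤ |A|(|A|+1)/2, i.e. 13 ≤ |A + A| ≤ 28.
Lower bound 2|A|-1 is attained iff A is an arithmetic progression.
Enumerate sums a + a' for a ≤ a' (symmetric, so this suffices):
a = -6: -6+-6=-12, -6+-1=-7, -6+3=-3, -6+5=-1, -6+7=1, -6+11=5, -6+12=6
a = -1: -1+-1=-2, -1+3=2, -1+5=4, -1+7=6, -1+11=10, -1+12=11
a = 3: 3+3=6, 3+5=8, 3+7=10, 3+11=14, 3+12=15
a = 5: 5+5=10, 5+7=12, 5+11=16, 5+12=17
a = 7: 7+7=14, 7+11=18, 7+12=19
a = 11: 11+11=22, 11+12=23
a = 12: 12+12=24
Distinct sums: {-12, -7, -3, -2, -1, 1, 2, 4, 5, 6, 8, 10, 11, 12, 14, 15, 16, 17, 18, 19, 22, 23, 24}
|A + A| = 23

|A + A| = 23


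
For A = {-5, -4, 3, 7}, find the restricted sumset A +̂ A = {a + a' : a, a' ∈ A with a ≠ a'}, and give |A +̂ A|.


Restricted sumset: A +̂ A = {a + a' : a ∈ A, a' ∈ A, a ≠ a'}.
Equivalently, take A + A and drop any sum 2a that is achievable ONLY as a + a for a ∈ A (i.e. sums representable only with equal summands).
Enumerate pairs (a, a') with a < a' (symmetric, so each unordered pair gives one sum; this covers all a ≠ a'):
  -5 + -4 = -9
  -5 + 3 = -2
  -5 + 7 = 2
  -4 + 3 = -1
  -4 + 7 = 3
  3 + 7 = 10
Collected distinct sums: {-9, -2, -1, 2, 3, 10}
|A +̂ A| = 6
(Reference bound: |A +̂ A| ≥ 2|A| - 3 for |A| ≥ 2, with |A| = 4 giving ≥ 5.)

|A +̂ A| = 6


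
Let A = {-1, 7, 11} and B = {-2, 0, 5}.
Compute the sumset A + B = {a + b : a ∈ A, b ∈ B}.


A + B = {a + b : a ∈ A, b ∈ B}.
Enumerate all |A|·|B| = 3·3 = 9 pairs (a, b) and collect distinct sums.
a = -1: -1+-2=-3, -1+0=-1, -1+5=4
a = 7: 7+-2=5, 7+0=7, 7+5=12
a = 11: 11+-2=9, 11+0=11, 11+5=16
Collecting distinct sums: A + B = {-3, -1, 4, 5, 7, 9, 11, 12, 16}
|A + B| = 9

A + B = {-3, -1, 4, 5, 7, 9, 11, 12, 16}


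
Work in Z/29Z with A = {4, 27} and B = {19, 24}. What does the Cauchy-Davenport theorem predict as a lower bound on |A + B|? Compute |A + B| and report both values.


Cauchy-Davenport: |A + B| ≥ min(p, |A| + |B| - 1) for A, B nonempty in Z/pZ.
|A| = 2, |B| = 2, p = 29.
CD lower bound = min(29, 2 + 2 - 1) = min(29, 3) = 3.
Compute A + B mod 29 directly:
a = 4: 4+19=23, 4+24=28
a = 27: 27+19=17, 27+24=22
A + B = {17, 22, 23, 28}, so |A + B| = 4.
Verify: 4 ≥ 3? Yes ✓.

CD lower bound = 3, actual |A + B| = 4.


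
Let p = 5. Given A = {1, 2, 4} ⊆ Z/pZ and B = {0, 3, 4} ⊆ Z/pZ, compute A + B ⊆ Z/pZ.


Work in Z/5Z: reduce every sum a + b modulo 5.
Enumerate all 9 pairs:
a = 1: 1+0=1, 1+3=4, 1+4=0
a = 2: 2+0=2, 2+3=0, 2+4=1
a = 4: 4+0=4, 4+3=2, 4+4=3
Distinct residues collected: {0, 1, 2, 3, 4}
|A + B| = 5 (out of 5 total residues).

A + B = {0, 1, 2, 3, 4}


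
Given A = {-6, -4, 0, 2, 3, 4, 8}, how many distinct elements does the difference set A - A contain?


A - A = {a - a' : a, a' ∈ A}; |A| = 7.
Bounds: 2|A|-1 ≤ |A - A| ≤ |A|² - |A| + 1, i.e. 13 ≤ |A - A| ≤ 43.
Note: 0 ∈ A - A always (from a - a). The set is symmetric: if d ∈ A - A then -d ∈ A - A.
Enumerate nonzero differences d = a - a' with a > a' (then include -d):
Positive differences: {1, 2, 3, 4, 5, 6, 7, 8, 9, 10, 12, 14}
Full difference set: {0} ∪ (positive diffs) ∪ (negative diffs).
|A - A| = 1 + 2·12 = 25 (matches direct enumeration: 25).

|A - A| = 25


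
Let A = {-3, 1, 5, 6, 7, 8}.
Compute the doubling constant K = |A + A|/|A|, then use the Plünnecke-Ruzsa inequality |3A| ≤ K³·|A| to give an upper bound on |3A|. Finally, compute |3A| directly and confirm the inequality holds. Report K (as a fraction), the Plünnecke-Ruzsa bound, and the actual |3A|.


|A| = 6.
Step 1: Compute A + A by enumerating all 36 pairs.
A + A = {-6, -2, 2, 3, 4, 5, 6, 7, 8, 9, 10, 11, 12, 13, 14, 15, 16}, so |A + A| = 17.
Step 2: Doubling constant K = |A + A|/|A| = 17/6 = 17/6 ≈ 2.8333.
Step 3: Plünnecke-Ruzsa gives |3A| ≤ K³·|A| = (2.8333)³ · 6 ≈ 136.4722.
Step 4: Compute 3A = A + A + A directly by enumerating all triples (a,b,c) ∈ A³; |3A| = 28.
Step 5: Check 28 ≤ 136.4722? Yes ✓.

K = 17/6, Plünnecke-Ruzsa bound K³|A| ≈ 136.4722, |3A| = 28, inequality holds.


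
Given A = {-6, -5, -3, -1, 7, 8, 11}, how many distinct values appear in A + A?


A + A = {a + a' : a, a' ∈ A}; |A| = 7.
General bounds: 2|A| - 1 ≤ |A + A| ≤ |A|(|A|+1)/2, i.e. 13 ≤ |A + A| ≤ 28.
Lower bound 2|A|-1 is attained iff A is an arithmetic progression.
Enumerate sums a + a' for a ≤ a' (symmetric, so this suffices):
a = -6: -6+-6=-12, -6+-5=-11, -6+-3=-9, -6+-1=-7, -6+7=1, -6+8=2, -6+11=5
a = -5: -5+-5=-10, -5+-3=-8, -5+-1=-6, -5+7=2, -5+8=3, -5+11=6
a = -3: -3+-3=-6, -3+-1=-4, -3+7=4, -3+8=5, -3+11=8
a = -1: -1+-1=-2, -1+7=6, -1+8=7, -1+11=10
a = 7: 7+7=14, 7+8=15, 7+11=18
a = 8: 8+8=16, 8+11=19
a = 11: 11+11=22
Distinct sums: {-12, -11, -10, -9, -8, -7, -6, -4, -2, 1, 2, 3, 4, 5, 6, 7, 8, 10, 14, 15, 16, 18, 19, 22}
|A + A| = 24

|A + A| = 24


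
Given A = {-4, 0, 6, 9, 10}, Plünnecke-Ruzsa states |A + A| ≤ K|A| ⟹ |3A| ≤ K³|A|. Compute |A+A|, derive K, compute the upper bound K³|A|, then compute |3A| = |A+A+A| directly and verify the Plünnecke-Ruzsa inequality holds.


|A| = 5.
Step 1: Compute A + A by enumerating all 25 pairs.
A + A = {-8, -4, 0, 2, 5, 6, 9, 10, 12, 15, 16, 18, 19, 20}, so |A + A| = 14.
Step 2: Doubling constant K = |A + A|/|A| = 14/5 = 14/5 ≈ 2.8000.
Step 3: Plünnecke-Ruzsa gives |3A| ≤ K³·|A| = (2.8000)³ · 5 ≈ 109.7600.
Step 4: Compute 3A = A + A + A directly by enumerating all triples (a,b,c) ∈ A³; |3A| = 29.
Step 5: Check 29 ≤ 109.7600? Yes ✓.

K = 14/5, Plünnecke-Ruzsa bound K³|A| ≈ 109.7600, |3A| = 29, inequality holds.


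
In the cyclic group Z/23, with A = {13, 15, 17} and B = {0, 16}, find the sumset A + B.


Work in Z/23Z: reduce every sum a + b modulo 23.
Enumerate all 6 pairs:
a = 13: 13+0=13, 13+16=6
a = 15: 15+0=15, 15+16=8
a = 17: 17+0=17, 17+16=10
Distinct residues collected: {6, 8, 10, 13, 15, 17}
|A + B| = 6 (out of 23 total residues).

A + B = {6, 8, 10, 13, 15, 17}


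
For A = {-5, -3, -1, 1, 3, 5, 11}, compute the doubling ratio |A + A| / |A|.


|A| = 7.
Compute A + A by enumerating all 49 pairs.
A + A = {-10, -8, -6, -4, -2, 0, 2, 4, 6, 8, 10, 12, 14, 16, 22}, so |A + A| = 15.
K = |A + A| / |A| = 15/7 (already in lowest terms) ≈ 2.1429.
Reference: AP of size 7 gives K = 13/7 ≈ 1.8571; a fully generic set of size 7 gives K ≈ 4.0000.

|A| = 7, |A + A| = 15, K = 15/7.


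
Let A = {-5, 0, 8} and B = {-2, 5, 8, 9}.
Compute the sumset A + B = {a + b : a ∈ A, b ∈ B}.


A + B = {a + b : a ∈ A, b ∈ B}.
Enumerate all |A|·|B| = 3·4 = 12 pairs (a, b) and collect distinct sums.
a = -5: -5+-2=-7, -5+5=0, -5+8=3, -5+9=4
a = 0: 0+-2=-2, 0+5=5, 0+8=8, 0+9=9
a = 8: 8+-2=6, 8+5=13, 8+8=16, 8+9=17
Collecting distinct sums: A + B = {-7, -2, 0, 3, 4, 5, 6, 8, 9, 13, 16, 17}
|A + B| = 12

A + B = {-7, -2, 0, 3, 4, 5, 6, 8, 9, 13, 16, 17}


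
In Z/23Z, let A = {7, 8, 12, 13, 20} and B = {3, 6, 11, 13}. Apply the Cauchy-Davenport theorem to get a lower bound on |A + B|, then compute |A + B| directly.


Cauchy-Davenport: |A + B| ≥ min(p, |A| + |B| - 1) for A, B nonempty in Z/pZ.
|A| = 5, |B| = 4, p = 23.
CD lower bound = min(23, 5 + 4 - 1) = min(23, 8) = 8.
Compute A + B mod 23 directly:
a = 7: 7+3=10, 7+6=13, 7+11=18, 7+13=20
a = 8: 8+3=11, 8+6=14, 8+11=19, 8+13=21
a = 12: 12+3=15, 12+6=18, 12+11=0, 12+13=2
a = 13: 13+3=16, 13+6=19, 13+11=1, 13+13=3
a = 20: 20+3=0, 20+6=3, 20+11=8, 20+13=10
A + B = {0, 1, 2, 3, 8, 10, 11, 13, 14, 15, 16, 18, 19, 20, 21}, so |A + B| = 15.
Verify: 15 ≥ 8? Yes ✓.

CD lower bound = 8, actual |A + B| = 15.


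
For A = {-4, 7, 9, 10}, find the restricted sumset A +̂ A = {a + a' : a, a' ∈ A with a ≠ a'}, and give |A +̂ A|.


Restricted sumset: A +̂ A = {a + a' : a ∈ A, a' ∈ A, a ≠ a'}.
Equivalently, take A + A and drop any sum 2a that is achievable ONLY as a + a for a ∈ A (i.e. sums representable only with equal summands).
Enumerate pairs (a, a') with a < a' (symmetric, so each unordered pair gives one sum; this covers all a ≠ a'):
  -4 + 7 = 3
  -4 + 9 = 5
  -4 + 10 = 6
  7 + 9 = 16
  7 + 10 = 17
  9 + 10 = 19
Collected distinct sums: {3, 5, 6, 16, 17, 19}
|A +̂ A| = 6
(Reference bound: |A +̂ A| ≥ 2|A| - 3 for |A| ≥ 2, with |A| = 4 giving ≥ 5.)

|A +̂ A| = 6


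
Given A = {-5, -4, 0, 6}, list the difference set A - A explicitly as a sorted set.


A - A = {a - a' : a, a' ∈ A}.
Compute a - a' for each ordered pair (a, a'):
a = -5: -5--5=0, -5--4=-1, -5-0=-5, -5-6=-11
a = -4: -4--5=1, -4--4=0, -4-0=-4, -4-6=-10
a = 0: 0--5=5, 0--4=4, 0-0=0, 0-6=-6
a = 6: 6--5=11, 6--4=10, 6-0=6, 6-6=0
Collecting distinct values (and noting 0 appears from a-a):
A - A = {-11, -10, -6, -5, -4, -1, 0, 1, 4, 5, 6, 10, 11}
|A - A| = 13

A - A = {-11, -10, -6, -5, -4, -1, 0, 1, 4, 5, 6, 10, 11}


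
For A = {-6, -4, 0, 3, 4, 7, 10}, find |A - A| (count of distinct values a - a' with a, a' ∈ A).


A - A = {a - a' : a, a' ∈ A}; |A| = 7.
Bounds: 2|A|-1 ≤ |A - A| ≤ |A|² - |A| + 1, i.e. 13 ≤ |A - A| ≤ 43.
Note: 0 ∈ A - A always (from a - a). The set is symmetric: if d ∈ A - A then -d ∈ A - A.
Enumerate nonzero differences d = a - a' with a > a' (then include -d):
Positive differences: {1, 2, 3, 4, 6, 7, 8, 9, 10, 11, 13, 14, 16}
Full difference set: {0} ∪ (positive diffs) ∪ (negative diffs).
|A - A| = 1 + 2·13 = 27 (matches direct enumeration: 27).

|A - A| = 27


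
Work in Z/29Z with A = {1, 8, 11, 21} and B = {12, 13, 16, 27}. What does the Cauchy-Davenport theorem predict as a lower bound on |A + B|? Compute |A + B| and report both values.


Cauchy-Davenport: |A + B| ≥ min(p, |A| + |B| - 1) for A, B nonempty in Z/pZ.
|A| = 4, |B| = 4, p = 29.
CD lower bound = min(29, 4 + 4 - 1) = min(29, 7) = 7.
Compute A + B mod 29 directly:
a = 1: 1+12=13, 1+13=14, 1+16=17, 1+27=28
a = 8: 8+12=20, 8+13=21, 8+16=24, 8+27=6
a = 11: 11+12=23, 11+13=24, 11+16=27, 11+27=9
a = 21: 21+12=4, 21+13=5, 21+16=8, 21+27=19
A + B = {4, 5, 6, 8, 9, 13, 14, 17, 19, 20, 21, 23, 24, 27, 28}, so |A + B| = 15.
Verify: 15 ≥ 7? Yes ✓.

CD lower bound = 7, actual |A + B| = 15.


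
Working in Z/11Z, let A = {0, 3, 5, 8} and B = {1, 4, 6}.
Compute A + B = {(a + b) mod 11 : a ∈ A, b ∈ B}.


Work in Z/11Z: reduce every sum a + b modulo 11.
Enumerate all 12 pairs:
a = 0: 0+1=1, 0+4=4, 0+6=6
a = 3: 3+1=4, 3+4=7, 3+6=9
a = 5: 5+1=6, 5+4=9, 5+6=0
a = 8: 8+1=9, 8+4=1, 8+6=3
Distinct residues collected: {0, 1, 3, 4, 6, 7, 9}
|A + B| = 7 (out of 11 total residues).

A + B = {0, 1, 3, 4, 6, 7, 9}


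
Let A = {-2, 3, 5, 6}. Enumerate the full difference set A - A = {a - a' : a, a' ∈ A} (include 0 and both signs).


A - A = {a - a' : a, a' ∈ A}.
Compute a - a' for each ordered pair (a, a'):
a = -2: -2--2=0, -2-3=-5, -2-5=-7, -2-6=-8
a = 3: 3--2=5, 3-3=0, 3-5=-2, 3-6=-3
a = 5: 5--2=7, 5-3=2, 5-5=0, 5-6=-1
a = 6: 6--2=8, 6-3=3, 6-5=1, 6-6=0
Collecting distinct values (and noting 0 appears from a-a):
A - A = {-8, -7, -5, -3, -2, -1, 0, 1, 2, 3, 5, 7, 8}
|A - A| = 13

A - A = {-8, -7, -5, -3, -2, -1, 0, 1, 2, 3, 5, 7, 8}


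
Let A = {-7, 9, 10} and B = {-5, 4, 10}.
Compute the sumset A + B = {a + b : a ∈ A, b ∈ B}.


A + B = {a + b : a ∈ A, b ∈ B}.
Enumerate all |A|·|B| = 3·3 = 9 pairs (a, b) and collect distinct sums.
a = -7: -7+-5=-12, -7+4=-3, -7+10=3
a = 9: 9+-5=4, 9+4=13, 9+10=19
a = 10: 10+-5=5, 10+4=14, 10+10=20
Collecting distinct sums: A + B = {-12, -3, 3, 4, 5, 13, 14, 19, 20}
|A + B| = 9

A + B = {-12, -3, 3, 4, 5, 13, 14, 19, 20}


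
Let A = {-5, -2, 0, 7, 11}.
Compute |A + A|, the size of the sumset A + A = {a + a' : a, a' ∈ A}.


A + A = {a + a' : a, a' ∈ A}; |A| = 5.
General bounds: 2|A| - 1 ≤ |A + A| ≤ |A|(|A|+1)/2, i.e. 9 ≤ |A + A| ≤ 15.
Lower bound 2|A|-1 is attained iff A is an arithmetic progression.
Enumerate sums a + a' for a ≤ a' (symmetric, so this suffices):
a = -5: -5+-5=-10, -5+-2=-7, -5+0=-5, -5+7=2, -5+11=6
a = -2: -2+-2=-4, -2+0=-2, -2+7=5, -2+11=9
a = 0: 0+0=0, 0+7=7, 0+11=11
a = 7: 7+7=14, 7+11=18
a = 11: 11+11=22
Distinct sums: {-10, -7, -5, -4, -2, 0, 2, 5, 6, 7, 9, 11, 14, 18, 22}
|A + A| = 15

|A + A| = 15


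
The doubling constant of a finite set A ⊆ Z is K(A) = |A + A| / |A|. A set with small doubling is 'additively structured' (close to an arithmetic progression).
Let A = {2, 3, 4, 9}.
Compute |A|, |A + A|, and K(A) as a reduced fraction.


|A| = 4.
Compute A + A by enumerating all 16 pairs.
A + A = {4, 5, 6, 7, 8, 11, 12, 13, 18}, so |A + A| = 9.
K = |A + A| / |A| = 9/4 (already in lowest terms) ≈ 2.2500.
Reference: AP of size 4 gives K = 7/4 ≈ 1.7500; a fully generic set of size 4 gives K ≈ 2.5000.

|A| = 4, |A + A| = 9, K = 9/4.


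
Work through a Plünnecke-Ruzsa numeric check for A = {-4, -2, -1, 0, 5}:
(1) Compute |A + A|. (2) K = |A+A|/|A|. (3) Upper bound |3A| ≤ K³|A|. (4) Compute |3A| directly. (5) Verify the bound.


|A| = 5.
Step 1: Compute A + A by enumerating all 25 pairs.
A + A = {-8, -6, -5, -4, -3, -2, -1, 0, 1, 3, 4, 5, 10}, so |A + A| = 13.
Step 2: Doubling constant K = |A + A|/|A| = 13/5 = 13/5 ≈ 2.6000.
Step 3: Plünnecke-Ruzsa gives |3A| ≤ K³·|A| = (2.6000)³ · 5 ≈ 87.8800.
Step 4: Compute 3A = A + A + A directly by enumerating all triples (a,b,c) ∈ A³; |3A| = 22.
Step 5: Check 22 ≤ 87.8800? Yes ✓.

K = 13/5, Plünnecke-Ruzsa bound K³|A| ≈ 87.8800, |3A| = 22, inequality holds.


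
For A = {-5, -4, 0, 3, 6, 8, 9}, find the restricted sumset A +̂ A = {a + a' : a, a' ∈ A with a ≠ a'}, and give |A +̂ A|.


Restricted sumset: A +̂ A = {a + a' : a ∈ A, a' ∈ A, a ≠ a'}.
Equivalently, take A + A and drop any sum 2a that is achievable ONLY as a + a for a ∈ A (i.e. sums representable only with equal summands).
Enumerate pairs (a, a') with a < a' (symmetric, so each unordered pair gives one sum; this covers all a ≠ a'):
  -5 + -4 = -9
  -5 + 0 = -5
  -5 + 3 = -2
  -5 + 6 = 1
  -5 + 8 = 3
  -5 + 9 = 4
  -4 + 0 = -4
  -4 + 3 = -1
  -4 + 6 = 2
  -4 + 8 = 4
  -4 + 9 = 5
  0 + 3 = 3
  0 + 6 = 6
  0 + 8 = 8
  0 + 9 = 9
  3 + 6 = 9
  3 + 8 = 11
  3 + 9 = 12
  6 + 8 = 14
  6 + 9 = 15
  8 + 9 = 17
Collected distinct sums: {-9, -5, -4, -2, -1, 1, 2, 3, 4, 5, 6, 8, 9, 11, 12, 14, 15, 17}
|A +̂ A| = 18
(Reference bound: |A +̂ A| ≥ 2|A| - 3 for |A| ≥ 2, with |A| = 7 giving ≥ 11.)

|A +̂ A| = 18


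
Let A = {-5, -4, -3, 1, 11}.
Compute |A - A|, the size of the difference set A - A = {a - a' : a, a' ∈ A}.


A - A = {a - a' : a, a' ∈ A}; |A| = 5.
Bounds: 2|A|-1 ≤ |A - A| ≤ |A|² - |A| + 1, i.e. 9 ≤ |A - A| ≤ 21.
Note: 0 ∈ A - A always (from a - a). The set is symmetric: if d ∈ A - A then -d ∈ A - A.
Enumerate nonzero differences d = a - a' with a > a' (then include -d):
Positive differences: {1, 2, 4, 5, 6, 10, 14, 15, 16}
Full difference set: {0} ∪ (positive diffs) ∪ (negative diffs).
|A - A| = 1 + 2·9 = 19 (matches direct enumeration: 19).

|A - A| = 19


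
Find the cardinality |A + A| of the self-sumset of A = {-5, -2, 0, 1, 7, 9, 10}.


A + A = {a + a' : a, a' ∈ A}; |A| = 7.
General bounds: 2|A| - 1 ≤ |A + A| ≤ |A|(|A|+1)/2, i.e. 13 ≤ |A + A| ≤ 28.
Lower bound 2|A|-1 is attained iff A is an arithmetic progression.
Enumerate sums a + a' for a ≤ a' (symmetric, so this suffices):
a = -5: -5+-5=-10, -5+-2=-7, -5+0=-5, -5+1=-4, -5+7=2, -5+9=4, -5+10=5
a = -2: -2+-2=-4, -2+0=-2, -2+1=-1, -2+7=5, -2+9=7, -2+10=8
a = 0: 0+0=0, 0+1=1, 0+7=7, 0+9=9, 0+10=10
a = 1: 1+1=2, 1+7=8, 1+9=10, 1+10=11
a = 7: 7+7=14, 7+9=16, 7+10=17
a = 9: 9+9=18, 9+10=19
a = 10: 10+10=20
Distinct sums: {-10, -7, -5, -4, -2, -1, 0, 1, 2, 4, 5, 7, 8, 9, 10, 11, 14, 16, 17, 18, 19, 20}
|A + A| = 22

|A + A| = 22


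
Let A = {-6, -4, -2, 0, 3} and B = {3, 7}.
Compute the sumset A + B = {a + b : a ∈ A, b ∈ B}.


A + B = {a + b : a ∈ A, b ∈ B}.
Enumerate all |A|·|B| = 5·2 = 10 pairs (a, b) and collect distinct sums.
a = -6: -6+3=-3, -6+7=1
a = -4: -4+3=-1, -4+7=3
a = -2: -2+3=1, -2+7=5
a = 0: 0+3=3, 0+7=7
a = 3: 3+3=6, 3+7=10
Collecting distinct sums: A + B = {-3, -1, 1, 3, 5, 6, 7, 10}
|A + B| = 8

A + B = {-3, -1, 1, 3, 5, 6, 7, 10}


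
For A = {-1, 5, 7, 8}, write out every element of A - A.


A - A = {a - a' : a, a' ∈ A}.
Compute a - a' for each ordered pair (a, a'):
a = -1: -1--1=0, -1-5=-6, -1-7=-8, -1-8=-9
a = 5: 5--1=6, 5-5=0, 5-7=-2, 5-8=-3
a = 7: 7--1=8, 7-5=2, 7-7=0, 7-8=-1
a = 8: 8--1=9, 8-5=3, 8-7=1, 8-8=0
Collecting distinct values (and noting 0 appears from a-a):
A - A = {-9, -8, -6, -3, -2, -1, 0, 1, 2, 3, 6, 8, 9}
|A - A| = 13

A - A = {-9, -8, -6, -3, -2, -1, 0, 1, 2, 3, 6, 8, 9}


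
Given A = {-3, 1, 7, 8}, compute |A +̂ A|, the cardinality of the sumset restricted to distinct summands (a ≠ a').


Restricted sumset: A +̂ A = {a + a' : a ∈ A, a' ∈ A, a ≠ a'}.
Equivalently, take A + A and drop any sum 2a that is achievable ONLY as a + a for a ∈ A (i.e. sums representable only with equal summands).
Enumerate pairs (a, a') with a < a' (symmetric, so each unordered pair gives one sum; this covers all a ≠ a'):
  -3 + 1 = -2
  -3 + 7 = 4
  -3 + 8 = 5
  1 + 7 = 8
  1 + 8 = 9
  7 + 8 = 15
Collected distinct sums: {-2, 4, 5, 8, 9, 15}
|A +̂ A| = 6
(Reference bound: |A +̂ A| ≥ 2|A| - 3 for |A| ≥ 2, with |A| = 4 giving ≥ 5.)

|A +̂ A| = 6


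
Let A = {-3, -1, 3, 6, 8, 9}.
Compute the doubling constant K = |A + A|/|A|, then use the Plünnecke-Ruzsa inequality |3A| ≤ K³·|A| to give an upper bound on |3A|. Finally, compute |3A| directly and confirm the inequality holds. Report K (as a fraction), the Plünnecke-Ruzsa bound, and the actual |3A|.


|A| = 6.
Step 1: Compute A + A by enumerating all 36 pairs.
A + A = {-6, -4, -2, 0, 2, 3, 5, 6, 7, 8, 9, 11, 12, 14, 15, 16, 17, 18}, so |A + A| = 18.
Step 2: Doubling constant K = |A + A|/|A| = 18/6 = 18/6 ≈ 3.0000.
Step 3: Plünnecke-Ruzsa gives |3A| ≤ K³·|A| = (3.0000)³ · 6 ≈ 162.0000.
Step 4: Compute 3A = A + A + A directly by enumerating all triples (a,b,c) ∈ A³; |3A| = 33.
Step 5: Check 33 ≤ 162.0000? Yes ✓.

K = 18/6, Plünnecke-Ruzsa bound K³|A| ≈ 162.0000, |3A| = 33, inequality holds.


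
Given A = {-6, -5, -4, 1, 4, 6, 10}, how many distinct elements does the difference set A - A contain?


A - A = {a - a' : a, a' ∈ A}; |A| = 7.
Bounds: 2|A|-1 ≤ |A - A| ≤ |A|² - |A| + 1, i.e. 13 ≤ |A - A| ≤ 43.
Note: 0 ∈ A - A always (from a - a). The set is symmetric: if d ∈ A - A then -d ∈ A - A.
Enumerate nonzero differences d = a - a' with a > a' (then include -d):
Positive differences: {1, 2, 3, 4, 5, 6, 7, 8, 9, 10, 11, 12, 14, 15, 16}
Full difference set: {0} ∪ (positive diffs) ∪ (negative diffs).
|A - A| = 1 + 2·15 = 31 (matches direct enumeration: 31).

|A - A| = 31


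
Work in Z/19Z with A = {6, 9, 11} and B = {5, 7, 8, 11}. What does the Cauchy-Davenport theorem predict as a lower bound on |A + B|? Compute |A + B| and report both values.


Cauchy-Davenport: |A + B| ≥ min(p, |A| + |B| - 1) for A, B nonempty in Z/pZ.
|A| = 3, |B| = 4, p = 19.
CD lower bound = min(19, 3 + 4 - 1) = min(19, 6) = 6.
Compute A + B mod 19 directly:
a = 6: 6+5=11, 6+7=13, 6+8=14, 6+11=17
a = 9: 9+5=14, 9+7=16, 9+8=17, 9+11=1
a = 11: 11+5=16, 11+7=18, 11+8=0, 11+11=3
A + B = {0, 1, 3, 11, 13, 14, 16, 17, 18}, so |A + B| = 9.
Verify: 9 ≥ 6? Yes ✓.

CD lower bound = 6, actual |A + B| = 9.


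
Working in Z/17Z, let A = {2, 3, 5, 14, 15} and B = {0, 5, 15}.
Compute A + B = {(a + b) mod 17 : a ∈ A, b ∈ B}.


Work in Z/17Z: reduce every sum a + b modulo 17.
Enumerate all 15 pairs:
a = 2: 2+0=2, 2+5=7, 2+15=0
a = 3: 3+0=3, 3+5=8, 3+15=1
a = 5: 5+0=5, 5+5=10, 5+15=3
a = 14: 14+0=14, 14+5=2, 14+15=12
a = 15: 15+0=15, 15+5=3, 15+15=13
Distinct residues collected: {0, 1, 2, 3, 5, 7, 8, 10, 12, 13, 14, 15}
|A + B| = 12 (out of 17 total residues).

A + B = {0, 1, 2, 3, 5, 7, 8, 10, 12, 13, 14, 15}


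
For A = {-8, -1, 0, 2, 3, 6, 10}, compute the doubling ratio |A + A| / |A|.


|A| = 7.
Compute A + A by enumerating all 49 pairs.
A + A = {-16, -9, -8, -6, -5, -2, -1, 0, 1, 2, 3, 4, 5, 6, 8, 9, 10, 12, 13, 16, 20}, so |A + A| = 21.
K = |A + A| / |A| = 21/7 = 3/1 ≈ 3.0000.
Reference: AP of size 7 gives K = 13/7 ≈ 1.8571; a fully generic set of size 7 gives K ≈ 4.0000.

|A| = 7, |A + A| = 21, K = 21/7 = 3/1.


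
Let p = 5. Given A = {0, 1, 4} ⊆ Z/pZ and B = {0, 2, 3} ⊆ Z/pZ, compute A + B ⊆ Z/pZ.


Work in Z/5Z: reduce every sum a + b modulo 5.
Enumerate all 9 pairs:
a = 0: 0+0=0, 0+2=2, 0+3=3
a = 1: 1+0=1, 1+2=3, 1+3=4
a = 4: 4+0=4, 4+2=1, 4+3=2
Distinct residues collected: {0, 1, 2, 3, 4}
|A + B| = 5 (out of 5 total residues).

A + B = {0, 1, 2, 3, 4}


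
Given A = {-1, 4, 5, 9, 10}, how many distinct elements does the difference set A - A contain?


A - A = {a - a' : a, a' ∈ A}; |A| = 5.
Bounds: 2|A|-1 ≤ |A - A| ≤ |A|² - |A| + 1, i.e. 9 ≤ |A - A| ≤ 21.
Note: 0 ∈ A - A always (from a - a). The set is symmetric: if d ∈ A - A then -d ∈ A - A.
Enumerate nonzero differences d = a - a' with a > a' (then include -d):
Positive differences: {1, 4, 5, 6, 10, 11}
Full difference set: {0} ∪ (positive diffs) ∪ (negative diffs).
|A - A| = 1 + 2·6 = 13 (matches direct enumeration: 13).

|A - A| = 13


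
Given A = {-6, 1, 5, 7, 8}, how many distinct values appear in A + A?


A + A = {a + a' : a, a' ∈ A}; |A| = 5.
General bounds: 2|A| - 1 ≤ |A + A| ≤ |A|(|A|+1)/2, i.e. 9 ≤ |A + A| ≤ 15.
Lower bound 2|A|-1 is attained iff A is an arithmetic progression.
Enumerate sums a + a' for a ≤ a' (symmetric, so this suffices):
a = -6: -6+-6=-12, -6+1=-5, -6+5=-1, -6+7=1, -6+8=2
a = 1: 1+1=2, 1+5=6, 1+7=8, 1+8=9
a = 5: 5+5=10, 5+7=12, 5+8=13
a = 7: 7+7=14, 7+8=15
a = 8: 8+8=16
Distinct sums: {-12, -5, -1, 1, 2, 6, 8, 9, 10, 12, 13, 14, 15, 16}
|A + A| = 14

|A + A| = 14


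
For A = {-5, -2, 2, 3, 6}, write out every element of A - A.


A - A = {a - a' : a, a' ∈ A}.
Compute a - a' for each ordered pair (a, a'):
a = -5: -5--5=0, -5--2=-3, -5-2=-7, -5-3=-8, -5-6=-11
a = -2: -2--5=3, -2--2=0, -2-2=-4, -2-3=-5, -2-6=-8
a = 2: 2--5=7, 2--2=4, 2-2=0, 2-3=-1, 2-6=-4
a = 3: 3--5=8, 3--2=5, 3-2=1, 3-3=0, 3-6=-3
a = 6: 6--5=11, 6--2=8, 6-2=4, 6-3=3, 6-6=0
Collecting distinct values (and noting 0 appears from a-a):
A - A = {-11, -8, -7, -5, -4, -3, -1, 0, 1, 3, 4, 5, 7, 8, 11}
|A - A| = 15

A - A = {-11, -8, -7, -5, -4, -3, -1, 0, 1, 3, 4, 5, 7, 8, 11}


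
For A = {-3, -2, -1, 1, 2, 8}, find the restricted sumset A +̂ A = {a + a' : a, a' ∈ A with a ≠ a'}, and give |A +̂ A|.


Restricted sumset: A +̂ A = {a + a' : a ∈ A, a' ∈ A, a ≠ a'}.
Equivalently, take A + A and drop any sum 2a that is achievable ONLY as a + a for a ∈ A (i.e. sums representable only with equal summands).
Enumerate pairs (a, a') with a < a' (symmetric, so each unordered pair gives one sum; this covers all a ≠ a'):
  -3 + -2 = -5
  -3 + -1 = -4
  -3 + 1 = -2
  -3 + 2 = -1
  -3 + 8 = 5
  -2 + -1 = -3
  -2 + 1 = -1
  -2 + 2 = 0
  -2 + 8 = 6
  -1 + 1 = 0
  -1 + 2 = 1
  -1 + 8 = 7
  1 + 2 = 3
  1 + 8 = 9
  2 + 8 = 10
Collected distinct sums: {-5, -4, -3, -2, -1, 0, 1, 3, 5, 6, 7, 9, 10}
|A +̂ A| = 13
(Reference bound: |A +̂ A| ≥ 2|A| - 3 for |A| ≥ 2, with |A| = 6 giving ≥ 9.)

|A +̂ A| = 13


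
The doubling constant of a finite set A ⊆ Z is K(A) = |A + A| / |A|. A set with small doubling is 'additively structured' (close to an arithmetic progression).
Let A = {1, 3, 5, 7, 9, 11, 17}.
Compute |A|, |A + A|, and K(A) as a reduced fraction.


|A| = 7.
Compute A + A by enumerating all 49 pairs.
A + A = {2, 4, 6, 8, 10, 12, 14, 16, 18, 20, 22, 24, 26, 28, 34}, so |A + A| = 15.
K = |A + A| / |A| = 15/7 (already in lowest terms) ≈ 2.1429.
Reference: AP of size 7 gives K = 13/7 ≈ 1.8571; a fully generic set of size 7 gives K ≈ 4.0000.

|A| = 7, |A + A| = 15, K = 15/7.


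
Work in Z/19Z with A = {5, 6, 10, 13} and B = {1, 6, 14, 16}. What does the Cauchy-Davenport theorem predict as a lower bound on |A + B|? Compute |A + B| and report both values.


Cauchy-Davenport: |A + B| ≥ min(p, |A| + |B| - 1) for A, B nonempty in Z/pZ.
|A| = 4, |B| = 4, p = 19.
CD lower bound = min(19, 4 + 4 - 1) = min(19, 7) = 7.
Compute A + B mod 19 directly:
a = 5: 5+1=6, 5+6=11, 5+14=0, 5+16=2
a = 6: 6+1=7, 6+6=12, 6+14=1, 6+16=3
a = 10: 10+1=11, 10+6=16, 10+14=5, 10+16=7
a = 13: 13+1=14, 13+6=0, 13+14=8, 13+16=10
A + B = {0, 1, 2, 3, 5, 6, 7, 8, 10, 11, 12, 14, 16}, so |A + B| = 13.
Verify: 13 ≥ 7? Yes ✓.

CD lower bound = 7, actual |A + B| = 13.


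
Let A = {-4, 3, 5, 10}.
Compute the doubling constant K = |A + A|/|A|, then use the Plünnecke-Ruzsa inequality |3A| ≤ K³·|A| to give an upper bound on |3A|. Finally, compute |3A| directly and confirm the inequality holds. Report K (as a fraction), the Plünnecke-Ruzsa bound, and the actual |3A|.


|A| = 4.
Step 1: Compute A + A by enumerating all 16 pairs.
A + A = {-8, -1, 1, 6, 8, 10, 13, 15, 20}, so |A + A| = 9.
Step 2: Doubling constant K = |A + A|/|A| = 9/4 = 9/4 ≈ 2.2500.
Step 3: Plünnecke-Ruzsa gives |3A| ≤ K³·|A| = (2.2500)³ · 4 ≈ 45.5625.
Step 4: Compute 3A = A + A + A directly by enumerating all triples (a,b,c) ∈ A³; |3A| = 16.
Step 5: Check 16 ≤ 45.5625? Yes ✓.

K = 9/4, Plünnecke-Ruzsa bound K³|A| ≈ 45.5625, |3A| = 16, inequality holds.


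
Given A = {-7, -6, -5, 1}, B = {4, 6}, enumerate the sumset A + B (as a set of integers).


A + B = {a + b : a ∈ A, b ∈ B}.
Enumerate all |A|·|B| = 4·2 = 8 pairs (a, b) and collect distinct sums.
a = -7: -7+4=-3, -7+6=-1
a = -6: -6+4=-2, -6+6=0
a = -5: -5+4=-1, -5+6=1
a = 1: 1+4=5, 1+6=7
Collecting distinct sums: A + B = {-3, -2, -1, 0, 1, 5, 7}
|A + B| = 7

A + B = {-3, -2, -1, 0, 1, 5, 7}


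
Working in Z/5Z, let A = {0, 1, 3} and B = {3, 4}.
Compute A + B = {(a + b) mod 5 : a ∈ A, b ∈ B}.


Work in Z/5Z: reduce every sum a + b modulo 5.
Enumerate all 6 pairs:
a = 0: 0+3=3, 0+4=4
a = 1: 1+3=4, 1+4=0
a = 3: 3+3=1, 3+4=2
Distinct residues collected: {0, 1, 2, 3, 4}
|A + B| = 5 (out of 5 total residues).

A + B = {0, 1, 2, 3, 4}


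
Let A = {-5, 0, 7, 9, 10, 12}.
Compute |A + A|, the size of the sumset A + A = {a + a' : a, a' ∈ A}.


A + A = {a + a' : a, a' ∈ A}; |A| = 6.
General bounds: 2|A| - 1 ≤ |A + A| ≤ |A|(|A|+1)/2, i.e. 11 ≤ |A + A| ≤ 21.
Lower bound 2|A|-1 is attained iff A is an arithmetic progression.
Enumerate sums a + a' for a ≤ a' (symmetric, so this suffices):
a = -5: -5+-5=-10, -5+0=-5, -5+7=2, -5+9=4, -5+10=5, -5+12=7
a = 0: 0+0=0, 0+7=7, 0+9=9, 0+10=10, 0+12=12
a = 7: 7+7=14, 7+9=16, 7+10=17, 7+12=19
a = 9: 9+9=18, 9+10=19, 9+12=21
a = 10: 10+10=20, 10+12=22
a = 12: 12+12=24
Distinct sums: {-10, -5, 0, 2, 4, 5, 7, 9, 10, 12, 14, 16, 17, 18, 19, 20, 21, 22, 24}
|A + A| = 19

|A + A| = 19


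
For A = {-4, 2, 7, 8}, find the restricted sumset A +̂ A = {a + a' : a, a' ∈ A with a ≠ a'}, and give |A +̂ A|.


Restricted sumset: A +̂ A = {a + a' : a ∈ A, a' ∈ A, a ≠ a'}.
Equivalently, take A + A and drop any sum 2a that is achievable ONLY as a + a for a ∈ A (i.e. sums representable only with equal summands).
Enumerate pairs (a, a') with a < a' (symmetric, so each unordered pair gives one sum; this covers all a ≠ a'):
  -4 + 2 = -2
  -4 + 7 = 3
  -4 + 8 = 4
  2 + 7 = 9
  2 + 8 = 10
  7 + 8 = 15
Collected distinct sums: {-2, 3, 4, 9, 10, 15}
|A +̂ A| = 6
(Reference bound: |A +̂ A| ≥ 2|A| - 3 for |A| ≥ 2, with |A| = 4 giving ≥ 5.)

|A +̂ A| = 6


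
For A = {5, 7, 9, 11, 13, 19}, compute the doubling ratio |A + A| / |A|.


|A| = 6.
Compute A + A by enumerating all 36 pairs.
A + A = {10, 12, 14, 16, 18, 20, 22, 24, 26, 28, 30, 32, 38}, so |A + A| = 13.
K = |A + A| / |A| = 13/6 (already in lowest terms) ≈ 2.1667.
Reference: AP of size 6 gives K = 11/6 ≈ 1.8333; a fully generic set of size 6 gives K ≈ 3.5000.

|A| = 6, |A + A| = 13, K = 13/6.


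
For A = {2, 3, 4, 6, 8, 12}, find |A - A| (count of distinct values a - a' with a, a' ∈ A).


A - A = {a - a' : a, a' ∈ A}; |A| = 6.
Bounds: 2|A|-1 ≤ |A - A| ≤ |A|² - |A| + 1, i.e. 11 ≤ |A - A| ≤ 31.
Note: 0 ∈ A - A always (from a - a). The set is symmetric: if d ∈ A - A then -d ∈ A - A.
Enumerate nonzero differences d = a - a' with a > a' (then include -d):
Positive differences: {1, 2, 3, 4, 5, 6, 8, 9, 10}
Full difference set: {0} ∪ (positive diffs) ∪ (negative diffs).
|A - A| = 1 + 2·9 = 19 (matches direct enumeration: 19).

|A - A| = 19


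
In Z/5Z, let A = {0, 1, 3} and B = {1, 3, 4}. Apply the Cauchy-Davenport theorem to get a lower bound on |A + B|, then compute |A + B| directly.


Cauchy-Davenport: |A + B| ≥ min(p, |A| + |B| - 1) for A, B nonempty in Z/pZ.
|A| = 3, |B| = 3, p = 5.
CD lower bound = min(5, 3 + 3 - 1) = min(5, 5) = 5.
Compute A + B mod 5 directly:
a = 0: 0+1=1, 0+3=3, 0+4=4
a = 1: 1+1=2, 1+3=4, 1+4=0
a = 3: 3+1=4, 3+3=1, 3+4=2
A + B = {0, 1, 2, 3, 4}, so |A + B| = 5.
Verify: 5 ≥ 5? Yes ✓.

CD lower bound = 5, actual |A + B| = 5.


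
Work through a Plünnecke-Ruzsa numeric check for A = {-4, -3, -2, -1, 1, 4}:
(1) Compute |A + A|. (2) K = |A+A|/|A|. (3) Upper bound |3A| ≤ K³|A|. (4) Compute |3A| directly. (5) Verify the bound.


|A| = 6.
Step 1: Compute A + A by enumerating all 36 pairs.
A + A = {-8, -7, -6, -5, -4, -3, -2, -1, 0, 1, 2, 3, 5, 8}, so |A + A| = 14.
Step 2: Doubling constant K = |A + A|/|A| = 14/6 = 14/6 ≈ 2.3333.
Step 3: Plünnecke-Ruzsa gives |3A| ≤ K³·|A| = (2.3333)³ · 6 ≈ 76.2222.
Step 4: Compute 3A = A + A + A directly by enumerating all triples (a,b,c) ∈ A³; |3A| = 22.
Step 5: Check 22 ≤ 76.2222? Yes ✓.

K = 14/6, Plünnecke-Ruzsa bound K³|A| ≈ 76.2222, |3A| = 22, inequality holds.
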